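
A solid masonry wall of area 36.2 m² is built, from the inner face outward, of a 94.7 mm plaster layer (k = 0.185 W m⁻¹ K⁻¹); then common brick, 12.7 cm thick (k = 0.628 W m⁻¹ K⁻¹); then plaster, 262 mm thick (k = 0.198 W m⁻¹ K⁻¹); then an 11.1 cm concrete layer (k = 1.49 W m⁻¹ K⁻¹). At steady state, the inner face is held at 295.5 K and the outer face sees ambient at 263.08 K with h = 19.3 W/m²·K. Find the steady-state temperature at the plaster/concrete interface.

T = 264.97 K

Treat each layer as a resistance in series:
  R_plaster = L/(kA) = 0.0947/(0.185·36.2) = 0.01414 K/W
  R_common brick = L/(kA) = 0.127/(0.628·36.2) = 0.005586 K/W
  R_plaster = L/(kA) = 0.262/(0.198·36.2) = 0.03655 K/W
  R_concrete = L/(kA) = 0.111/(1.49·36.2) = 0.002058 K/W
  R_conv,out = 1/(hA) = 1/(19.3·36.2) = 0.001431 K/W
ΣR = 0.01414 + 0.005586 + 0.03655 + 0.002058 + 0.001431 = 0.05976 K/W
Q = ΔT/ΣR = (295.5 K − 263.08 K)/0.05976 = 542.5 W
From the inner boundary to the plaster/concrete interface, ΣR_partial = 0.05628 K/W.
T_interface = T_in − Q·ΣR_partial = 295.5 K − (542.5)(0.05628) = 264.97 K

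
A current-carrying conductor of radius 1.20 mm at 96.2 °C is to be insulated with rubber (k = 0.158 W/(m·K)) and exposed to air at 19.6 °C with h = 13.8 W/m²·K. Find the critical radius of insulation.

For a cylinder, r_cr = k_ins/h = 0.158/13.8 = 0.0114 m = 1.14 cm

r_cr = 1.14 cm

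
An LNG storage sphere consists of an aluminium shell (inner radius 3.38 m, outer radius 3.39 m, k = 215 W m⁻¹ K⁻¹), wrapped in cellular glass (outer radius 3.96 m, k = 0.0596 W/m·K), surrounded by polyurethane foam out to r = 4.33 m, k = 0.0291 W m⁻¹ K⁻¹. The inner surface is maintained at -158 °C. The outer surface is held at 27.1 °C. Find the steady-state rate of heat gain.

Treat each layer as a resistance in series:
  R_aluminium = (1/3.38 − 1/3.39)/(4πk) = 8.727×10^-4/(4π·215) = 3.230×10^-7 K/W
  R_cellular glass = (1/3.39 − 1/3.96)/(4πk) = 0.04246/(4π·0.0596) = 0.05669 K/W
  R_polyurethane foam = (1/3.96 − 1/4.33)/(4πk) = 0.02158/(4π·0.0291) = 0.05901 K/W
ΣR = 3.230×10^-7 + 0.05669 + 0.05901 = 0.1157 K/W
Q = ΔT/ΣR = (-158 °C − 27.1 °C)/0.1157 = -1600 W
(Negative Q ⇒ heat flows inward; heat gain = 1600 W.)

Q = 1600 W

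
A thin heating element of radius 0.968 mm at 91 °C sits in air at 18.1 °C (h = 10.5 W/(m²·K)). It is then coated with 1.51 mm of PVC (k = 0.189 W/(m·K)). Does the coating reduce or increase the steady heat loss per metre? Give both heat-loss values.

Critical radius for a cylinder: r_cr = k/h = 0.0180 m = 1.80 cm.
Outer radius after coating: r₂ = 9.68×10^-4 + 0.00151 = 0.002478 m.
Since r₁ < r_cr and r₂ ≤ r_cr, the coating moves toward the maximum at r_cr — heat loss rises.
Bare: R = 1/(2πr₁h) = 15.66 m·K/W; Q = 72.9/15.66 = 4.66 W/m.
Coated: R = R_cond + R_conv = 6.908 m·K/W; Q = 72.9/6.908 = 10.6 W/m.

increases: 4.66 → 10.6 W/m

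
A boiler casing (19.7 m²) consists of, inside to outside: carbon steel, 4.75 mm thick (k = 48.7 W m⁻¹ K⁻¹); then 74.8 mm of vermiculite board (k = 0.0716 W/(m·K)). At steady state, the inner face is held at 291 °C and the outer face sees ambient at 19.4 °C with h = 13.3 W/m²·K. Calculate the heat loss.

Series thermal resistances, inner to outer:
  R_carbon steel = L/(kA) = 0.00475/(48.7·19.7) = 4.951×10^-6 K/W
  R_vermiculite board = L/(kA) = 0.0748/(0.0716·19.7) = 0.05303 K/W
  R_conv,out = 1/(hA) = 1/(13.3·19.7) = 0.003817 K/W
ΣR = 4.951×10^-6 + 0.05303 + 0.003817 = 0.05685 K/W
Q = ΔT/ΣR = (291 °C − 19.4 °C)/0.05685 = 4780 W

Q = 4.78 kW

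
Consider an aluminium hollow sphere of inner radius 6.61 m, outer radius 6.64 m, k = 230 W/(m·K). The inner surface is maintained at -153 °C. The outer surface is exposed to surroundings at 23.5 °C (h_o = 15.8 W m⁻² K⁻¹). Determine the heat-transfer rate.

Resistance network (inner→outer):
  R_aluminium = (1/6.61 − 1/6.64)/(4πk) = 6.835×10^-4/(4π·230) = 2.365×10^-7 K/W
  R_conv,out = 1/(4πr²h) = 1/(4π·6.64²·15.8) = 1.142×10^-4 K/W
ΣR = 2.365×10^-7 + 1.142×10^-4 = 1.144×10^-4 K/W
Q = ΔT/ΣR = (-153 °C − 23.5 °C)/1.144×10^-4 = -1.54×10^6 W
(Negative Q ⇒ heat flows inward; heat gain = 1.54×10^6 W.)

Q = 1540 kW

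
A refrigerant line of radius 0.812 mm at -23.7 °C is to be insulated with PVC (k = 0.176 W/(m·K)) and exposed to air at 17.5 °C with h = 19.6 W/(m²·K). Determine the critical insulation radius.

r_cr = 0.898 cm

For a cylinder, r_cr = k_ins/h = 0.176/19.6 = 0.00898 m = 0.898 cm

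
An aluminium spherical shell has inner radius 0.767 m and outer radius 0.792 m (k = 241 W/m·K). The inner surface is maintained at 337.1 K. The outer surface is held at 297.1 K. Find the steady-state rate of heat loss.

Q = 4πk·ΔT/(1/r₁ − 1/r₂) = 4π × 241 × 40 / (1/0.767 − 1/0.792) = 2.94×10^6 W

Q = 2940 kW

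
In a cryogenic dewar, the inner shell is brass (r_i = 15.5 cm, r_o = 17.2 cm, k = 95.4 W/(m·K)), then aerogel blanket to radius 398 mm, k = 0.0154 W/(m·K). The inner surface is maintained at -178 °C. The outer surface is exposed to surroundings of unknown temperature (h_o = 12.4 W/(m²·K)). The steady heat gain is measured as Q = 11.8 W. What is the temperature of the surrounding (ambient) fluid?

Series resistances:
  R_brass = (1/0.155 − 1/0.172)/(4πk) = 0.6377/(4π·95.4) = 5.319×10^-4 K/W
  R_aerogel blanket = (1/0.172 − 1/0.398)/(4πk) = 3.301/(4π·0.0154) = 17.06 K/W
  R_conv,out = 1/(4πr²h) = 1/(4π·0.398²·12.4) = 0.04051 K/W
ΣR = 17.10 K/W
ΔT = Q·ΣR = 11.8 × 17.10 = 201.8 K
Heat flows inward, so T_out = T_in + ΔT = -178 + 201.8 = 23.8 °C

T_out = 23.8 °C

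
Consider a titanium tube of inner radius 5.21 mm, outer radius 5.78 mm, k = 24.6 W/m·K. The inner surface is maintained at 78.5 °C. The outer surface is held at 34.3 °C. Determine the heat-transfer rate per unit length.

Q' = 65.8 kW/m

Q' = 2πk·ΔT/ln(r₂/r₁) = 2π × 24.6 × 44.2 / ln(0.00578/0.00521) = 65800 W/m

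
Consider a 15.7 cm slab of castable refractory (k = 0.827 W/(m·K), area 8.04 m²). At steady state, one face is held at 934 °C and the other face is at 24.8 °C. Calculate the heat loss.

Q = kA·ΔT/L = 0.827 × 8.04 × |934 °C − 24.8 °C| / 0.157 = 38500 W

Q = 38.5 kW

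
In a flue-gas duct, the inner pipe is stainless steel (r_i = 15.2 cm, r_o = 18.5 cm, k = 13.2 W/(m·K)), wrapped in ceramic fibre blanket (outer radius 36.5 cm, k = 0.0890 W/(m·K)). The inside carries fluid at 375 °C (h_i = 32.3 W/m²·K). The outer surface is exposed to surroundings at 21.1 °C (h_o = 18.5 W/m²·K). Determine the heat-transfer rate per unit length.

Q' = 278 W/m

Treat each layer as a resistance in series:
  R'_conv,in = 1/(2πr h) = 1/(2π·0.152·32.3) = 0.03242 m·K/W
  R'_stainless steel = ln(0.185/0.152)/(2πk) = 0.1965/(2π·13.2) = 0.002369 m·K/W
  R'_ceramic fibre blanket = ln(0.365/0.185)/(2πk) = 0.6795/(2π·0.0890) = 1.215 m·K/W
  R'_conv,out = 1/(2πr h) = 1/(2π·0.365·18.5) = 0.02357 m·K/W
ΣR = 0.03242 + 0.002369 + 1.215 + 0.02357 = 1.273 m·K/W
Q' = ΔT/ΣR = (375 °C − 21.1 °C)/1.273 = 278 W/m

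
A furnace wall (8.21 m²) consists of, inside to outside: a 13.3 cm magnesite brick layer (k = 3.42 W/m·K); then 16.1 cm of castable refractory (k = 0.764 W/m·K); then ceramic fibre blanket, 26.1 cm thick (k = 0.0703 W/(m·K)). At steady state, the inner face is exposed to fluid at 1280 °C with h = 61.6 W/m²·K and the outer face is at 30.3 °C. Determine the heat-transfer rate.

Q = 2.58 kW

Resistance network (inner→outer):
  R_conv,in = 1/(hA) = 1/(61.6·8.21) = 0.001977 K/W
  R_magnesite brick = L/(kA) = 0.133/(3.42·8.21) = 0.004737 K/W
  R_castable refractory = L/(kA) = 0.161/(0.764·8.21) = 0.02567 K/W
  R_ceramic fibre blanket = L/(kA) = 0.261/(0.0703·8.21) = 0.4522 K/W
ΣR = 0.001977 + 0.004737 + 0.02567 + 0.4522 = 0.4846 K/W
Q = ΔT/ΣR = (1280 °C − 30.3 °C)/0.4846 = 2580 W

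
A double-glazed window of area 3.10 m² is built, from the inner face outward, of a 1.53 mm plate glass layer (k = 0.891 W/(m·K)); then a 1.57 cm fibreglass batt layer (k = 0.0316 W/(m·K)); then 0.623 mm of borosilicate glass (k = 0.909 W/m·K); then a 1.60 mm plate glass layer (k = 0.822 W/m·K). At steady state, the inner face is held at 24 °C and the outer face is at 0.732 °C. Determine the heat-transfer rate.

Q = 144 W

Series thermal resistances, inner to outer:
  R_plate glass = L/(kA) = 0.00153/(0.891·3.10) = 5.539×10^-4 K/W
  R_fibreglass batt = L/(kA) = 0.0157/(0.0316·3.10) = 0.1603 K/W
  R_borosilicate glass = L/(kA) = 6.23×10^-4/(0.909·3.10) = 2.211×10^-4 K/W
  R_plate glass = L/(kA) = 0.00160/(0.822·3.10) = 6.279×10^-4 K/W
ΣR = 5.539×10^-4 + 0.1603 + 2.211×10^-4 + 6.279×10^-4 = 0.1617 K/W
Q = ΔT/ΣR = (24 °C − 0.732 °C)/0.1617 = 144 W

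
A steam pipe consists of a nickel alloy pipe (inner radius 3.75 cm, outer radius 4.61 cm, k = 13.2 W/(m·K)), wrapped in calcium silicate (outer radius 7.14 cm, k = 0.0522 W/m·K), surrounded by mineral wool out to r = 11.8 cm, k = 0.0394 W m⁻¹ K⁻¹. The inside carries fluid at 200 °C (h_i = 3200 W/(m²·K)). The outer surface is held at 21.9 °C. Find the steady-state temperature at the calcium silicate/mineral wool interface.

T = 129 °C

Series thermal resistances, inner to outer:
  R'_conv,in = 1/(2πr h) = 1/(2π·0.0375·3200) = 0.001326 m·K/W
  R'_nickel alloy = ln(0.0461/0.0375)/(2πk) = 0.2065/(2π·13.2) = 0.002489 m·K/W
  R'_calcium silicate = ln(0.0714/0.0461)/(2πk) = 0.4375/(2π·0.0522) = 1.334 m·K/W
  R'_mineral wool = ln(0.118/0.0714)/(2πk) = 0.5024/(2π·0.0394) = 2.029 m·K/W
ΣR = 0.001326 + 0.002489 + 1.334 + 2.029 = 3.367 m·K/W
Q' = ΔT/ΣR = (200 °C − 21.9 °C)/3.367 = 52.90 W/m
From the inner boundary to the calcium silicate/mineral wool interface, ΣR_partial = 1.338 m·K/W.
T_interface = T_in − Q'·ΣR_partial = 200 °C − (52.90)(1.338) = 129 °C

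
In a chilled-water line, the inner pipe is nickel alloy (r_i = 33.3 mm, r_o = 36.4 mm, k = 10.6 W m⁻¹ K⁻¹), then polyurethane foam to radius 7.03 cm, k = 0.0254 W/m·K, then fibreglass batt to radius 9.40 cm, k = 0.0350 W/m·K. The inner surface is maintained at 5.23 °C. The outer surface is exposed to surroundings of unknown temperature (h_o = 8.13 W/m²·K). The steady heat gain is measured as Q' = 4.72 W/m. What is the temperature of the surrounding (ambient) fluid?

Sum the resistances:
  R'_nickel alloy = ln(0.0364/0.0333)/(2πk) = 0.08901/(2π·10.6) = 0.001336 m·K/W
  R'_polyurethane foam = ln(0.0703/0.0364)/(2πk) = 0.6582/(2π·0.0254) = 4.124 m·K/W
  R'_fibreglass batt = ln(0.0940/0.0703)/(2πk) = 0.2905/(2π·0.0350) = 1.321 m·K/W
  R'_conv,out = 1/(2πr h) = 1/(2π·0.0940·8.13) = 0.2083 m·K/W
ΣR = 5.655 m·K/W
ΔT = Q'·ΣR = 4.72 × 5.655 = 26.69 K
Heat flows inward, so T_out = T_in + ΔT = 5.23 + 26.69 = 31.9 °C

T_out = 31.9 °C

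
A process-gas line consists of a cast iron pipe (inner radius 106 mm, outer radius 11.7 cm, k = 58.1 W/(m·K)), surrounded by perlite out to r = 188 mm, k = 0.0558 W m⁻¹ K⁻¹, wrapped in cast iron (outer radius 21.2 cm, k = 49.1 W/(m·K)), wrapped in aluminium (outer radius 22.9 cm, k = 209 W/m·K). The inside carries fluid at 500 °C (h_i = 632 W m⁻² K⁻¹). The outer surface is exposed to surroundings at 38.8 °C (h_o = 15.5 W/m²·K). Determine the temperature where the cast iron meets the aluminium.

T = 53.6 °C

Resistance network (inner→outer):
  R'_conv,in = 1/(2πr h) = 1/(2π·0.106·632) = 0.002376 m·K/W
  R'_cast iron = ln(0.117/0.106)/(2πk) = 0.09873/(2π·58.1) = 2.705×10^-4 m·K/W
  R'_perlite = ln(0.188/0.117)/(2πk) = 0.4743/(2π·0.0558) = 1.353 m·K/W
  R'_cast iron = ln(0.212/0.188)/(2πk) = 0.1201/(2π·49.1) = 3.894×10^-4 m·K/W
  R'_aluminium = ln(0.229/0.212)/(2πk) = 0.07714/(2π·209) = 5.874×10^-5 m·K/W
  R'_conv,out = 1/(2πr h) = 1/(2π·0.229·15.5) = 0.04484 m·K/W
ΣR = 0.002376 + 2.705×10^-4 + 1.353 + 3.894×10^-4 + 5.874×10^-5 + 0.04484 = 1.401 m·K/W
Q' = ΔT/ΣR = (500 °C − 38.8 °C)/1.401 = 329.2 W/m
From the inner boundary to the cast iron/aluminium interface, ΣR_partial = 1.356 m·K/W.
T_interface = T_in − Q'·ΣR_partial = 500 °C − (329.2)(1.356) = 53.6 °C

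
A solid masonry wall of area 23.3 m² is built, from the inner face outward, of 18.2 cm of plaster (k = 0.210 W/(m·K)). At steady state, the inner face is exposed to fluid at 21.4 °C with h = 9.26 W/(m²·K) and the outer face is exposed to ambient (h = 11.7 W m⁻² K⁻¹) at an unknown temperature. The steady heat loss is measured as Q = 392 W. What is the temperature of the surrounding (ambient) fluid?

Series resistances:
  R_conv,in = 1/(hA) = 1/(9.26·23.3) = 0.004635 K/W
  R_plaster = L/(kA) = 0.182/(0.210·23.3) = 0.03720 K/W
  R_conv,out = 1/(hA) = 1/(11.7·23.3) = 0.003668 K/W
ΣR = 0.04550 K/W
ΔT = Q·ΣR = 392 × 0.04550 = 17.84 K
Heat flows outward, so T_out = T_in − ΔT = 21.4 − 17.84 = 3.56 °C

T_out = 3.56 °C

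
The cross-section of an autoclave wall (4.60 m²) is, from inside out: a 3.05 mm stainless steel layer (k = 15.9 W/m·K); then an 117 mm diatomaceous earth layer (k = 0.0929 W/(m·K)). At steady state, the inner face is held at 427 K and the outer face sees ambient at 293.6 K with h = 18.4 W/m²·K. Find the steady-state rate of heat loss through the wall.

Series thermal resistances, inner to outer:
  R_stainless steel = L/(kA) = 0.00305/(15.9·4.60) = 4.170×10^-5 K/W
  R_diatomaceous earth = L/(kA) = 0.117/(0.0929·4.60) = 0.2738 K/W
  R_conv,out = 1/(hA) = 1/(18.4·4.60) = 0.01181 K/W
ΣR = 4.170×10^-5 + 0.2738 + 0.01181 = 0.2857 K/W
Q = ΔT/ΣR = (427 K − 293.6 K)/0.2857 = 467 W

Q = 467 W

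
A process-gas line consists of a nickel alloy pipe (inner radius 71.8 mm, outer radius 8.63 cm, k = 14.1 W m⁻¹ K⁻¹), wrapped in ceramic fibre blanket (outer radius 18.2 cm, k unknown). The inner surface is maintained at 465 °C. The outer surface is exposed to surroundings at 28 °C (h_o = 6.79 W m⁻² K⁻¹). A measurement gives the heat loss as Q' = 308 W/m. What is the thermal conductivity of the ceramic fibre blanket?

k = 0.0922 W/m·K

ΣR = ΔT/Q' = |465 − 28|/308 = 1.419 m·K/W
Known resistances:
  R'_nickel alloy = ln(0.0863/0.0718)/(2πk) = 0.1839/(2π·14.1) = 0.002076 m·K/W
  R'_conv,out = 1/(2πr h) = 1/(2π·0.182·6.79) = 0.1288 m·K/W
R_ceramic fibre blanket = ΣR − ΣR_known = 1.419 − 0.1309 = 1.288 m·K/W
ln(r₂/r₁)/(2πk) = 1.288 ⇒ k = 0.7462/(2π·1.288) = 0.0922 W/m·K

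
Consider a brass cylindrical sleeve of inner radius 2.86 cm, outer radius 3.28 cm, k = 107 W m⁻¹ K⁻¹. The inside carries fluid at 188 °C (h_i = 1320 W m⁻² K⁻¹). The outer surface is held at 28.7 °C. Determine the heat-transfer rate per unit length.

Q' = 36000 W/m

Series thermal resistances, inner to outer:
  R'_conv,in = 1/(2πr h) = 1/(2π·0.0286·1320) = 0.004216 m·K/W
  R'_brass = ln(0.0328/0.0286)/(2πk) = 0.1370/(2π·107) = 2.038×10^-4 m·K/W
ΣR = 0.004216 + 2.038×10^-4 = 0.004420 m·K/W
Q' = ΔT/ΣR = (188 °C − 28.7 °C)/0.004420 = 36000 W/m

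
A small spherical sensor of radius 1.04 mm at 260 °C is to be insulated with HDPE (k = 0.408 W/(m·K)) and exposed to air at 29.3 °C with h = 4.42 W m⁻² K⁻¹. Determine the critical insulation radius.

For a sphere, r_cr = 2k_ins/h = 2·0.408/4.42 = 0.185 m = 18.5 cm

r_cr = 18.5 cm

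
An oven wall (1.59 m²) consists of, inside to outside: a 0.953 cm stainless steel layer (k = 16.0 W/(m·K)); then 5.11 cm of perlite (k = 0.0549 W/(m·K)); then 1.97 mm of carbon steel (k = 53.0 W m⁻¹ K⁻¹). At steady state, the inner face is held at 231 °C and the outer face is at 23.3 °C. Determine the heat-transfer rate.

Q = 355 W

Resistance network (inner→outer):
  R_stainless steel = L/(kA) = 0.00953/(16.0·1.59) = 3.746×10^-4 K/W
  R_perlite = L/(kA) = 0.0511/(0.0549·1.59) = 0.5854 K/W
  R_carbon steel = L/(kA) = 0.00197/(53.0·1.59) = 2.338×10^-5 K/W
ΣR = 3.746×10^-4 + 0.5854 + 2.338×10^-5 = 0.5858 K/W
Q = ΔT/ΣR = (231 °C − 23.3 °C)/0.5858 = 355 W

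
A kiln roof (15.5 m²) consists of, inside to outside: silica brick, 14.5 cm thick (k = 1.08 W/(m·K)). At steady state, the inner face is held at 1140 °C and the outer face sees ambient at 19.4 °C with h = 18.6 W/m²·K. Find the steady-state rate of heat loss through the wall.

Treat each layer as a resistance in series:
  R_silica brick = L/(kA) = 0.145/(1.08·15.5) = 0.008662 K/W
  R_conv,out = 1/(hA) = 1/(18.6·15.5) = 0.003469 K/W
ΣR = 0.008662 + 0.003469 = 0.01213 K/W
Q = ΔT/ΣR = (1140 °C − 19.4 °C)/0.01213 = 92400 W

Q = 92400 W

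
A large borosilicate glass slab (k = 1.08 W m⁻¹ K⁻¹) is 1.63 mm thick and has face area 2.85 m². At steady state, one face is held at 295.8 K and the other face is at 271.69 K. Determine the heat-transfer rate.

Q = kA·ΔT/L = 1.08 × 2.85 × |295.8 K − 271.69 K| / 0.00163 = 45500 W

Q = 45.5 kW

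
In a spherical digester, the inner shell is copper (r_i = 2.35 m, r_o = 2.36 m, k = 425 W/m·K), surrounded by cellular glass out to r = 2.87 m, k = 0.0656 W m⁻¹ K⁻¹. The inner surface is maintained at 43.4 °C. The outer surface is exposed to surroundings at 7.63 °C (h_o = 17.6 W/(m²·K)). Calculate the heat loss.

Series thermal resistances, inner to outer:
  R_copper = (1/2.35 − 1/2.36)/(4πk) = 0.001803/(4π·425) = 3.376×10^-7 K/W
  R_cellular glass = (1/2.36 − 1/2.87)/(4πk) = 0.07530/(4π·0.0656) = 0.09134 K/W
  R_conv,out = 1/(4πr²h) = 1/(4π·2.87²·17.6) = 5.489×10^-4 K/W
ΣR = 3.376×10^-7 + 0.09134 + 5.489×10^-4 = 0.09189 K/W
Q = ΔT/ΣR = (43.4 °C − 7.63 °C)/0.09189 = 389 W

Q = 389 W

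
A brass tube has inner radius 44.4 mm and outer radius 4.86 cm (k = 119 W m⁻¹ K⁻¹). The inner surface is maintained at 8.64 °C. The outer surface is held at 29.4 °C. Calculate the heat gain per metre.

Q' = 172 kW/m

Q' = 2πk·ΔT/ln(r₂/r₁) = 2π × 119 × 20.76 / ln(0.0486/0.0444) = 1.72×10^5 W/m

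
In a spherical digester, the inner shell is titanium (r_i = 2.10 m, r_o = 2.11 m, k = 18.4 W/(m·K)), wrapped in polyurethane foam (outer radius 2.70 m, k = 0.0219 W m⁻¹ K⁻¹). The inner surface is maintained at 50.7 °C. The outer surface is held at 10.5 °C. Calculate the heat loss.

Q = 107 W

Series thermal resistances, inner to outer:
  R_titanium = (1/2.10 − 1/2.11)/(4πk) = 0.002257/(4π·18.4) = 9.760×10^-6 K/W
  R_polyurethane foam = (1/2.11 − 1/2.70)/(4πk) = 0.1036/(4π·0.0219) = 0.3763 K/W
ΣR = 9.760×10^-6 + 0.3763 = 0.3763 K/W
Q = ΔT/ΣR = (50.7 °C − 10.5 °C)/0.3763 = 107 W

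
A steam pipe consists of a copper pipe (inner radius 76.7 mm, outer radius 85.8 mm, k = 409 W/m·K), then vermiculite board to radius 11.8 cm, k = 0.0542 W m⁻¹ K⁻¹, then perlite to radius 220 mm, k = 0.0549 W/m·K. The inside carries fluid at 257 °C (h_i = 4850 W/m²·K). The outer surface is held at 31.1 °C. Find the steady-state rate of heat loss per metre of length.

Resistance network (inner→outer):
  R'_conv,in = 1/(2πr h) = 1/(2π·0.0767·4850) = 4.278×10^-4 m·K/W
  R'_copper = ln(0.0858/0.0767)/(2πk) = 0.1121/(2π·409) = 4.363×10^-5 m·K/W
  R'_vermiculite board = ln(0.118/0.0858)/(2πk) = 0.3187/(2π·0.0542) = 0.9357 m·K/W
  R'_perlite = ln(0.220/0.118)/(2πk) = 0.6229/(2π·0.0549) = 1.806 m·K/W
ΣR = 4.278×10^-4 + 4.363×10^-5 + 0.9357 + 1.806 = 2.742 m·K/W
Q' = ΔT/ΣR = (257 °C − 31.1 °C)/2.742 = 82.4 W/m

Q' = 82.4 W/m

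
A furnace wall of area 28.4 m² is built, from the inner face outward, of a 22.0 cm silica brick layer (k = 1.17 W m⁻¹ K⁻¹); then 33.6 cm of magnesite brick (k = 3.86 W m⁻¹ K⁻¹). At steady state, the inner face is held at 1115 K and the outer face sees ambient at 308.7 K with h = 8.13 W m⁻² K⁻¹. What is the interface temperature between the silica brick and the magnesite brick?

Resistance network (inner→outer):
  R_silica brick = L/(kA) = 0.220/(1.17·28.4) = 0.006621 K/W
  R_magnesite brick = L/(kA) = 0.336/(3.86·28.4) = 0.003065 K/W
  R_conv,out = 1/(hA) = 1/(8.13·28.4) = 0.004331 K/W
ΣR = 0.006621 + 0.003065 + 0.004331 = 0.01402 K/W
Q = ΔT/ΣR = (1115 K − 308.7 K)/0.01402 = 57510 W
From the inner boundary to the silica brick/magnesite brick interface, ΣR_partial = 0.006621 K/W.
T_interface = T_in − Q·ΣR_partial = 1115 K − (57510)(0.006621) = 734 K

T = 734 K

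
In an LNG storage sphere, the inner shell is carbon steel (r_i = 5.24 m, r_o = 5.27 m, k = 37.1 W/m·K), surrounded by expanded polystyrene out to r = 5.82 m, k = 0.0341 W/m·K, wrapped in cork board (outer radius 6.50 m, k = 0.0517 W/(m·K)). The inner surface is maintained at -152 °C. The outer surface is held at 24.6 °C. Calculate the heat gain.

Q = 2.54 kW

Resistance network (inner→outer):
  R_carbon steel = (1/5.24 − 1/5.27)/(4πk) = 0.001086/(4π·37.1) = 2.330×10^-6 K/W
  R_expanded polystyrene = (1/5.27 − 1/5.82)/(4πk) = 0.01793/(4π·0.0341) = 0.04185 K/W
  R_cork board = (1/5.82 − 1/6.50)/(4πk) = 0.01798/(4π·0.0517) = 0.02767 K/W
ΣR = 2.330×10^-6 + 0.04185 + 0.02767 = 0.06952 K/W
Q = ΔT/ΣR = (-152 °C − 24.6 °C)/0.06952 = -2540 W
(Negative Q ⇒ heat flows inward; heat gain = 2540 W.)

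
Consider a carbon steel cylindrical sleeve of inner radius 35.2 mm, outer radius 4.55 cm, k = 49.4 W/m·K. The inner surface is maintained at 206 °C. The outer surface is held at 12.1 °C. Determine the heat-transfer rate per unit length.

Q' = 234 kW/m

Q' = 2πk·ΔT/ln(r₂/r₁) = 2π × 49.4 × 193.9 / ln(0.0455/0.0352) = 2.34×10^5 W/m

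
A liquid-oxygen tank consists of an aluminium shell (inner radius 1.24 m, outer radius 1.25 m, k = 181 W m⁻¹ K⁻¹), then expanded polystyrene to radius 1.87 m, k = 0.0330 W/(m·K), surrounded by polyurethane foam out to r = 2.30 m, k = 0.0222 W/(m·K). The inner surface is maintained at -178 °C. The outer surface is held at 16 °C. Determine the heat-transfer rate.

Q = 194 W

Resistance network (inner→outer):
  R_aluminium = (1/1.24 − 1/1.25)/(4πk) = 0.006452/(4π·181) = 2.836×10^-6 K/W
  R_expanded polystyrene = (1/1.25 − 1/1.87)/(4πk) = 0.2652/(4π·0.0330) = 0.6396 K/W
  R_polyurethane foam = (1/1.87 − 1/2.30)/(4πk) = 0.09998/(4π·0.0222) = 0.3584 K/W
ΣR = 2.836×10^-6 + 0.6396 + 0.3584 = 0.9980 K/W
Q = ΔT/ΣR = (-178 °C − 16 °C)/0.9980 = -194 W
(Negative Q ⇒ heat flows inward; heat gain = 194 W.)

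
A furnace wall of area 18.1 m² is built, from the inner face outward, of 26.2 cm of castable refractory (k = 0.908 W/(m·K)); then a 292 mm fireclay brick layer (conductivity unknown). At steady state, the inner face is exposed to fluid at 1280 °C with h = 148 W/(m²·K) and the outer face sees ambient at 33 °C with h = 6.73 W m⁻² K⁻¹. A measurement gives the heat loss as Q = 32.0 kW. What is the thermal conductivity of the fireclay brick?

ΣR = ΔT/Q = |1280 − 33|/32000 = 0.03897 K/W
Known resistances:
  R_conv,in = 1/(hA) = 1/(148·18.1) = 3.733×10^-4 K/W
  R_castable refractory = L/(kA) = 0.262/(0.908·18.1) = 0.01594 K/W
  R_conv,out = 1/(hA) = 1/(6.73·18.1) = 0.008209 K/W
R_fireclay brick = ΣR − ΣR_known = 0.03897 − 0.02452 = 0.01445 K/W
L/(kA) = 0.01445 ⇒ k = 0.292/(0.01445·18.1) = 1.12 W/m·K

k = 1.12 W/m·K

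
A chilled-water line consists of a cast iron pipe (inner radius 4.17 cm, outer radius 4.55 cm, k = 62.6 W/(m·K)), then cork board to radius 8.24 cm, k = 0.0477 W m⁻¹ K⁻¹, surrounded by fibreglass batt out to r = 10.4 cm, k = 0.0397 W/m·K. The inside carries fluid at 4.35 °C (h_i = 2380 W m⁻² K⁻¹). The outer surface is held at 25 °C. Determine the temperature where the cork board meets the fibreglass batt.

T = 18.4 °C

Series thermal resistances, inner to outer:
  R'_conv,in = 1/(2πr h) = 1/(2π·0.0417·2380) = 0.001604 m·K/W
  R'_cast iron = ln(0.0455/0.0417)/(2πk) = 0.08721/(2π·62.6) = 2.217×10^-4 m·K/W
  R'_cork board = ln(0.0824/0.0455)/(2πk) = 0.5939/(2π·0.0477) = 1.982 m·K/W
  R'_fibreglass batt = ln(0.104/0.0824)/(2πk) = 0.2328/(2π·0.0397) = 0.9333 m·K/W
ΣR = 0.001604 + 2.217×10^-4 + 1.982 + 0.9333 = 2.917 m·K/W
Q' = ΔT/ΣR = (4.35 °C − 25 °C)/2.917 = -7.079 W/m
From the inner boundary to the cork board/fibreglass batt interface, ΣR_partial = 1.984 m·K/W.
T_interface = T_in − Q'·ΣR_partial = 4.35 °C − (-7.079)(1.984) = 18.4 °C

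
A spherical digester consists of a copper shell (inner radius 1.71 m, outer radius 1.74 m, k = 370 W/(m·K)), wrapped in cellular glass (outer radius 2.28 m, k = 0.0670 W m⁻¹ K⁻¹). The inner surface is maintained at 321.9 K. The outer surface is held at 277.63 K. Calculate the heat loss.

Treat each layer as a resistance in series:
  R_copper = (1/1.71 − 1/1.74)/(4πk) = 0.01008/(4π·370) = 2.169×10^-6 K/W
  R_cellular glass = (1/1.74 − 1/2.28)/(4πk) = 0.1361/(4π·0.0670) = 0.1617 K/W
ΣR = 2.169×10^-6 + 0.1617 = 0.1617 K/W
Q = ΔT/ΣR = (321.9 K − 277.63 K)/0.1617 = 274 W

Q = 274 W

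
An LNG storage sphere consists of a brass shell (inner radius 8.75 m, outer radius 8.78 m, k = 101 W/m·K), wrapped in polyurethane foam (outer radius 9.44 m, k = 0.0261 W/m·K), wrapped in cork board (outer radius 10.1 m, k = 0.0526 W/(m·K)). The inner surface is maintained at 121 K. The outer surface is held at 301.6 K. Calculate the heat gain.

Q = 5.20 kW

Resistance network (inner→outer):
  R_brass = (1/8.75 − 1/8.78)/(4πk) = 3.905×10^-4/(4π·101) = 3.077×10^-7 K/W
  R_polyurethane foam = (1/8.78 − 1/9.44)/(4πk) = 0.007963/(4π·0.0261) = 0.02428 K/W
  R_cork board = (1/9.44 − 1/10.1)/(4πk) = 0.006922/(4π·0.0526) = 0.01047 K/W
ΣR = 3.077×10^-7 + 0.02428 + 0.01047 = 0.03475 K/W
Q = ΔT/ΣR = (121 K − 301.6 K)/0.03475 = -5200 W
(Negative Q ⇒ heat flows inward; heat gain = 5200 W.)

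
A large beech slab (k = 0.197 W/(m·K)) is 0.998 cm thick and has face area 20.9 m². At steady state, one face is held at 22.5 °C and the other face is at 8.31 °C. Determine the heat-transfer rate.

Q = kA·ΔT/L = 0.197 × 20.9 × |22.5 °C − 8.31 °C| / 0.00998 = 5850 W

Q = 5850 W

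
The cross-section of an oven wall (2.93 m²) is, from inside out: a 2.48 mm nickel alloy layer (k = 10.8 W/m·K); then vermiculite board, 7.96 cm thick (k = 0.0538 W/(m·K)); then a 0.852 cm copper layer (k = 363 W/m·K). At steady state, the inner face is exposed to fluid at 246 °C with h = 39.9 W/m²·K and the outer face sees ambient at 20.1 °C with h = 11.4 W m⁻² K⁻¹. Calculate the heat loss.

Q = 416 W

Series thermal resistances, inner to outer:
  R_conv,in = 1/(hA) = 1/(39.9·2.93) = 0.008554 K/W
  R_nickel alloy = L/(kA) = 0.00248/(10.8·2.93) = 7.837×10^-5 K/W
  R_vermiculite board = L/(kA) = 0.0796/(0.0538·2.93) = 0.5050 K/W
  R_copper = L/(kA) = 0.00852/(363·2.93) = 8.011×10^-6 K/W
  R_conv,out = 1/(hA) = 1/(11.4·2.93) = 0.02994 K/W
ΣR = 0.008554 + 7.837×10^-5 + 0.5050 + 8.011×10^-6 + 0.02994 = 0.5436 K/W
Q = ΔT/ΣR = (246 °C − 20.1 °C)/0.5436 = 416 W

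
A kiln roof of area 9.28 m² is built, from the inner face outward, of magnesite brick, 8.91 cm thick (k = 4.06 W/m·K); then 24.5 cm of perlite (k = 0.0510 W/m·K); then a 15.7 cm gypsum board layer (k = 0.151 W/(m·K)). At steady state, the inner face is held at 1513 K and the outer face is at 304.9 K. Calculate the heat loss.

Series thermal resistances, inner to outer:
  R_magnesite brick = L/(kA) = 0.0891/(4.06·9.28) = 0.002365 K/W
  R_perlite = L/(kA) = 0.245/(0.0510·9.28) = 0.5177 K/W
  R_gypsum board = L/(kA) = 0.157/(0.151·9.28) = 0.1120 K/W
ΣR = 0.002365 + 0.5177 + 0.1120 = 0.6321 K/W
Q = ΔT/ΣR = (1513 K − 304.9 K)/0.6321 = 1910 W

Q = 1910 W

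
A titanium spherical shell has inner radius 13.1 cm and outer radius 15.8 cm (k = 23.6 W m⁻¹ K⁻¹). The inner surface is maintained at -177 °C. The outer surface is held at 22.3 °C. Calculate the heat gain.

Q = 45.3 kW

Q = 4πk·ΔT/(1/r₁ − 1/r₂) = 4π × 23.6 × 199.3 / (1/0.131 − 1/0.158) = 45300 W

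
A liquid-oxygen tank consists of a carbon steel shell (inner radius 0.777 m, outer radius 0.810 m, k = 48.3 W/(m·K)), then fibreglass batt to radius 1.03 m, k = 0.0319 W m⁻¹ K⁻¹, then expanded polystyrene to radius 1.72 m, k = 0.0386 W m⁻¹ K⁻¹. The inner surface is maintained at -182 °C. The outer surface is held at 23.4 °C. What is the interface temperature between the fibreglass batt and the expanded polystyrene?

T = -89.5 °C

Treat each layer as a resistance in series:
  R_carbon steel = (1/0.777 − 1/0.810)/(4πk) = 0.05243/(4π·48.3) = 8.639×10^-5 K/W
  R_fibreglass batt = (1/0.810 − 1/1.03)/(4πk) = 0.2637/(4π·0.0319) = 0.6578 K/W
  R_expanded polystyrene = (1/1.03 − 1/1.72)/(4πk) = 0.3895/(4π·0.0386) = 0.8029 K/W
ΣR = 8.639×10^-5 + 0.6578 + 0.8029 = 1.461 K/W
Q = ΔT/ΣR = (-182 °C − 23.4 °C)/1.461 = -140.6 W
From the inner boundary to the fibreglass batt/expanded polystyrene interface, ΣR_partial = 0.6579 K/W.
T_interface = T_in − Q·ΣR_partial = -182 °C − (-140.6)(0.6579) = -89.5 °C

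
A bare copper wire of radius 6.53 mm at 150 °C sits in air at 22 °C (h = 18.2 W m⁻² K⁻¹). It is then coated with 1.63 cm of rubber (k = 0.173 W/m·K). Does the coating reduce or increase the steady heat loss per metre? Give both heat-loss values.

Critical radius for a cylinder: r_cr = k/h = 0.00951 m = 0.951 cm.
Outer radius after coating: r₂ = 0.00653 + 0.0163 = 0.02283 m.
r₁ < r_cr < r₂: heat loss rises to a maximum at r_cr then falls. Whether the coating helps depends on whether Q(r₂) has dropped back below Q(r₁).
Bare: R = 1/(2πr₁h) = 1.339 m·K/W; Q = 128/1.339 = 95.6 W/m.
Coated: R = R_cond + R_conv = 1.535 m·K/W; Q = 128/1.535 = 83.4 W/m.

reduces: 95.6 → 83.4 W/m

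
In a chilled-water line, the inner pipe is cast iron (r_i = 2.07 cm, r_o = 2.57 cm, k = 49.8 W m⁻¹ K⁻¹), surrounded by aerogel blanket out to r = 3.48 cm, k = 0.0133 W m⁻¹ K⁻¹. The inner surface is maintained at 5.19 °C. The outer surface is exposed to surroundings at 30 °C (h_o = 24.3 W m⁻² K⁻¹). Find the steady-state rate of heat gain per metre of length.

Resistance network (inner→outer):
  R'_cast iron = ln(0.0257/0.0207)/(2πk) = 0.2164/(2π·49.8) = 6.915×10^-4 m·K/W
  R'_aerogel blanket = ln(0.0348/0.0257)/(2πk) = 0.3031/(2π·0.0133) = 3.627 m·K/W
  R'_conv,out = 1/(2πr h) = 1/(2π·0.0348·24.3) = 0.1882 m·K/W
ΣR = 6.915×10^-4 + 3.627 + 0.1882 = 3.816 m·K/W
Q' = ΔT/ΣR = (5.19 °C − 30 °C)/3.816 = -6.50 W/m
(Negative Q' ⇒ heat flows inward; heat gain = 6.50 W/m.)

Q' = 6.50 W/m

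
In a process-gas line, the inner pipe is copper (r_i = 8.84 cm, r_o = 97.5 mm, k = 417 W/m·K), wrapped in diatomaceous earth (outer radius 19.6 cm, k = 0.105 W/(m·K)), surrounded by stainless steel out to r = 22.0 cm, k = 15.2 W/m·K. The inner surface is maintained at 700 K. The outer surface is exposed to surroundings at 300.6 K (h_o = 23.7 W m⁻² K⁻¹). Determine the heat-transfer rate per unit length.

Q' = 366 W/m

Series thermal resistances, inner to outer:
  R'_copper = ln(0.0975/0.0884)/(2πk) = 0.09798/(2π·417) = 3.740×10^-5 m·K/W
  R'_diatomaceous earth = ln(0.196/0.0975)/(2πk) = 0.6983/(2π·0.105) = 1.058 m·K/W
  R'_stainless steel = ln(0.220/0.196)/(2πk) = 0.1155/(2π·15.2) = 0.001210 m·K/W
  R'_conv,out = 1/(2πr h) = 1/(2π·0.220·23.7) = 0.03052 m·K/W
ΣR = 3.740×10^-5 + 1.058 + 0.001210 + 0.03052 = 1.090 m·K/W
Q' = ΔT/ΣR = (700 K − 300.6 K)/1.090 = 366 W/m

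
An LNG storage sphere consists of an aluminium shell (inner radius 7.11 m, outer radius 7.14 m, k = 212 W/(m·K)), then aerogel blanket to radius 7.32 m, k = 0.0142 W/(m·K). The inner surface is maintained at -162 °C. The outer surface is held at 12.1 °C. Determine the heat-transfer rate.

Resistance network (inner→outer):
  R_aluminium = (1/7.11 − 1/7.14)/(4πk) = 5.910×10^-4/(4π·212) = 2.218×10^-7 K/W
  R_aerogel blanket = (1/7.14 − 1/7.32)/(4πk) = 0.003444/(4π·0.0142) = 0.01930 K/W
ΣR = 2.218×10^-7 + 0.01930 = 0.01930 K/W
Q = ΔT/ΣR = (-162 °C − 12.1 °C)/0.01930 = -9020 W
(Negative Q ⇒ heat flows inward; heat gain = 9020 W.)

Q = 9.02 kW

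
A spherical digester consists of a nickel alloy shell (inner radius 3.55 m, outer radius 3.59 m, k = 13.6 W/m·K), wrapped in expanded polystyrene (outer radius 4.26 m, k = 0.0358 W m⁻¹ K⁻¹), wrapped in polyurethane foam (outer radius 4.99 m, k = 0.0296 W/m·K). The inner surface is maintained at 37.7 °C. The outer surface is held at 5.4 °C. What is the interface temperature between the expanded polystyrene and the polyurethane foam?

Series thermal resistances, inner to outer:
  R_nickel alloy = (1/3.55 − 1/3.59)/(4πk) = 0.003139/(4π·13.6) = 1.836×10^-5 K/W
  R_expanded polystyrene = (1/3.59 − 1/4.26)/(4πk) = 0.04381/(4π·0.0358) = 0.09738 K/W
  R_polyurethane foam = (1/4.26 − 1/4.99)/(4πk) = 0.03434/(4π·0.0296) = 0.09232 K/W
ΣR = 1.836×10^-5 + 0.09738 + 0.09232 = 0.1897 K/W
Q = ΔT/ΣR = (37.7 °C − 5.4 °C)/0.1897 = 170.3 W
From the inner boundary to the expanded polystyrene/polyurethane foam interface, ΣR_partial = 0.09740 K/W.
T_interface = T_in − Q·ΣR_partial = 37.7 °C − (170.3)(0.09740) = 21.1 °C

T = 21.1 °C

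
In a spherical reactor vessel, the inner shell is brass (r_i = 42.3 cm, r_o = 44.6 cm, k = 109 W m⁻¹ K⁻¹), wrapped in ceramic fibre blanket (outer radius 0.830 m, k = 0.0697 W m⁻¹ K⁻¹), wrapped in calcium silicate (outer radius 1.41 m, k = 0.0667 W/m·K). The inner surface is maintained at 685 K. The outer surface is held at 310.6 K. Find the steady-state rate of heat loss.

Q = 211 W

Resistance network (inner→outer):
  R_brass = (1/0.423 − 1/0.446)/(4πk) = 0.1219/(4π·109) = 8.901×10^-5 K/W
  R_ceramic fibre blanket = (1/0.446 − 1/0.830)/(4πk) = 1.037/(4π·0.0697) = 1.184 K/W
  R_calcium silicate = (1/0.830 − 1/1.41)/(4πk) = 0.4956/(4π·0.0667) = 0.5913 K/W
ΣR = 8.901×10^-5 + 1.184 + 0.5913 = 1.775 K/W
Q = ΔT/ΣR = (685 K − 310.6 K)/1.775 = 211 W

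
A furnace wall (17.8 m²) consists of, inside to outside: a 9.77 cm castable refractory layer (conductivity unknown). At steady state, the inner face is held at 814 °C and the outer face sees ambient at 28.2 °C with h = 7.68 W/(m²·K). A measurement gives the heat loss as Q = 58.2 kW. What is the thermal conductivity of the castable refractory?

k = 0.887 W/m·K

ΣR = ΔT/Q = |814 − 28.2|/58200 = 0.01350 K/W
Known resistances:
  R_conv,out = 1/(hA) = 1/(7.68·17.8) = 0.007315 K/W
R_castable refractory = ΣR − ΣR_known = 0.01350 − 0.007315 = 0.006185 K/W
L/(kA) = 0.006185 ⇒ k = 0.0977/(0.006185·17.8) = 0.887 W/m·K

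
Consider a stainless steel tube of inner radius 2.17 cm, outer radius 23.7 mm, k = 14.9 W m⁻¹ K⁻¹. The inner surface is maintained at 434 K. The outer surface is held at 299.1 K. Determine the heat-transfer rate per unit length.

Q' = 2πk·ΔT/ln(r₂/r₁) = 2π × 14.9 × 134.9 / ln(0.0237/0.0217) = 1.43×10^5 W/m

Q' = 143 kW/m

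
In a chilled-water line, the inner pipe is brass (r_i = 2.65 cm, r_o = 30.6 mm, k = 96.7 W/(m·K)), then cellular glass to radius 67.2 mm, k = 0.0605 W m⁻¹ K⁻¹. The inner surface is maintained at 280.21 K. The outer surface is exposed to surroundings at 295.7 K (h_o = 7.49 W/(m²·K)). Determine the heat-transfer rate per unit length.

Series thermal resistances, inner to outer:
  R'_brass = ln(0.0306/0.0265)/(2πk) = 0.1439/(2π·96.7) = 2.368×10^-4 m·K/W
  R'_cellular glass = ln(0.0672/0.0306)/(2πk) = 0.7867/(2π·0.0605) = 2.069 m·K/W
  R'_conv,out = 1/(2πr h) = 1/(2π·0.0672·7.49) = 0.3162 m·K/W
ΣR = 2.368×10^-4 + 2.069 + 0.3162 = 2.385 m·K/W
Q' = ΔT/ΣR = (280.21 K − 295.7 K)/2.385 = -6.49 W/m
(Negative Q' ⇒ heat flows inward; heat gain = 6.49 W/m.)

Q' = 6.49 W/m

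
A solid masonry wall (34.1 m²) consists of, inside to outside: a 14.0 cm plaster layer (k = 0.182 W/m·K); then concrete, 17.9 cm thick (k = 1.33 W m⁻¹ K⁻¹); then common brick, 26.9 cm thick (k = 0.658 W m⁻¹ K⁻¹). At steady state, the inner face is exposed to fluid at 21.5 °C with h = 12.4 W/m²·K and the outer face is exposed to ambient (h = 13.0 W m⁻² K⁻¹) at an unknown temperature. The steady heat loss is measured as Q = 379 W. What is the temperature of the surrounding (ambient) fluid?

T_out = 5.16 °C

Series resistances:
  R_conv,in = 1/(hA) = 1/(12.4·34.1) = 0.002365 K/W
  R_plaster = L/(kA) = 0.140/(0.182·34.1) = 0.02256 K/W
  R_concrete = L/(kA) = 0.179/(1.33·34.1) = 0.003947 K/W
  R_common brick = L/(kA) = 0.269/(0.658·34.1) = 0.01199 K/W
  R_conv,out = 1/(hA) = 1/(13.0·34.1) = 0.002256 K/W
ΣR = 0.04311 K/W
ΔT = Q·ΣR = 379 × 0.04311 = 16.34 K
Heat flows outward, so T_out = T_in − ΔT = 21.5 − 16.34 = 5.16 °C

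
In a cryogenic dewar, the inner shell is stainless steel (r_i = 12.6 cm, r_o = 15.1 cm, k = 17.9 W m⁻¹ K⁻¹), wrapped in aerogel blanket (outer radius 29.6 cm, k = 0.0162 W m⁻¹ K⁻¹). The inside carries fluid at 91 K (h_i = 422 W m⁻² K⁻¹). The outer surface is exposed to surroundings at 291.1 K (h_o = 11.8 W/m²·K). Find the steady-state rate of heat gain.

Resistance network (inner→outer):
  R_conv,in = 1/(4πr²h) = 1/(4π·0.126²·422) = 0.01188 K/W
  R_stainless steel = (1/0.126 − 1/0.151)/(4πk) = 1.314/(4π·17.9) = 0.005842 K/W
  R_aerogel blanket = (1/0.151 − 1/0.296)/(4πk) = 3.244/(4π·0.0162) = 15.94 K/W
  R_conv,out = 1/(4πr²h) = 1/(4π·0.296²·11.8) = 0.07697 K/W
ΣR = 0.01188 + 0.005842 + 15.94 + 0.07697 = 16.03 K/W
Q = ΔT/ΣR = (91 K − 291.1 K)/16.03 = -12.5 W
(Negative Q ⇒ heat flows inward; heat gain = 12.5 W.)

Q = 12.5 W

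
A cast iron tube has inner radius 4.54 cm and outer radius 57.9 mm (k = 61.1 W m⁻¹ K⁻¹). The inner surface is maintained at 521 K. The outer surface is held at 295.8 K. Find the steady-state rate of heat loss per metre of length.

Q' = 355 kW/m

Q' = 2πk·ΔT/ln(r₂/r₁) = 2π × 61.1 × 225.2 / ln(0.0579/0.0454) = 3.55×10^5 W/m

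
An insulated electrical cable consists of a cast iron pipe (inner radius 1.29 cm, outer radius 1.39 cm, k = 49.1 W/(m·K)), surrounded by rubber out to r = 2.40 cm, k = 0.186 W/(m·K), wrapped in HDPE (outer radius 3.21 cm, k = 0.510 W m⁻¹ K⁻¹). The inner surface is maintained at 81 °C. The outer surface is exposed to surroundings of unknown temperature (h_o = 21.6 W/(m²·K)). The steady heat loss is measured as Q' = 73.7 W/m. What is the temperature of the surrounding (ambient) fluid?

Series resistances:
  R'_cast iron = ln(0.0139/0.0129)/(2πk) = 0.07466/(2π·49.1) = 2.420×10^-4 m·K/W
  R'_rubber = ln(0.0240/0.0139)/(2πk) = 0.5462/(2π·0.186) = 0.4673 m·K/W
  R'_HDPE = ln(0.0321/0.0240)/(2πk) = 0.2908/(2π·0.510) = 0.09075 m·K/W
  R'_conv,out = 1/(2πr h) = 1/(2π·0.0321·21.6) = 0.2295 m·K/W
ΣR = 0.7879 m·K/W
ΔT = Q'·ΣR = 73.7 × 0.7879 = 58.07 K
Heat flows outward, so T_out = T_in − ΔT = 81 − 58.07 = 22.9 °C

T_out = 22.9 °C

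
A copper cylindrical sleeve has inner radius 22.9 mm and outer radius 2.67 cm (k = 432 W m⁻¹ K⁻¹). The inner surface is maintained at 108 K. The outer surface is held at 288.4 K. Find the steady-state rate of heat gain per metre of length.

Q' = 2πk·ΔT/ln(r₂/r₁) = 2π × 432 × 180.4 / ln(0.0267/0.0229) = 3.19×10^6 W/m

Q' = 3190 kW/m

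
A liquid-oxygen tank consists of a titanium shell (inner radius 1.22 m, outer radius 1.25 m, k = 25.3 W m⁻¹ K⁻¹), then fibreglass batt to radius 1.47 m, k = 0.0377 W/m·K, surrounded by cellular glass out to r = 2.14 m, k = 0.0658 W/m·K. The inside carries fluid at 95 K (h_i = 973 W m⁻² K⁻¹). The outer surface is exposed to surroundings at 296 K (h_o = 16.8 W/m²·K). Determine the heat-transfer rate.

Q = 393 W

Series thermal resistances, inner to outer:
  R_conv,in = 1/(4πr²h) = 1/(4π·1.22²·973) = 5.495×10^-5 K/W
  R_titanium = (1/1.22 − 1/1.25)/(4πk) = 0.01967/(4π·25.3) = 6.188×10^-5 K/W
  R_fibreglass batt = (1/1.25 − 1/1.47)/(4πk) = 0.1197/(4π·0.0377) = 0.2527 K/W
  R_cellular glass = (1/1.47 − 1/2.14)/(4πk) = 0.2130/(4π·0.0658) = 0.2576 K/W
  R_conv,out = 1/(4πr²h) = 1/(4π·2.14²·16.8) = 0.001034 K/W
ΣR = 5.495×10^-5 + 6.188×10^-5 + 0.2527 + 0.2576 + 0.001034 = 0.5115 K/W
Q = ΔT/ΣR = (95 K − 296 K)/0.5115 = -393 W
(Negative Q ⇒ heat flows inward; heat gain = 393 W.)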